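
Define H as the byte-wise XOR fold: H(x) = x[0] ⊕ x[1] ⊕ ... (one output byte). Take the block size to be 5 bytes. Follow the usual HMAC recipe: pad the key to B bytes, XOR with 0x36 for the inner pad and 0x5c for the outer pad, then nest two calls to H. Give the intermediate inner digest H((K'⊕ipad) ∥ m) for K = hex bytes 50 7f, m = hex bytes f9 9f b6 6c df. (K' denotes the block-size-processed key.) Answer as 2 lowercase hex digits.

Key hex bytes 50 7f is 2 bytes ≤ B = 5; zero-pad to 5 bytes: K' = 50 7f 00 00 00.
K' ⊕ ipad = 66 49 36 36 36.
Inner input = 66 49 36 36 36 ∥ f9 9f b6 6c df.
Inner hash: XOR 66⊕49⊕36⊕36⊕36⊕f9⊕9f⊕b6⊕6c⊕df = 7a.

7a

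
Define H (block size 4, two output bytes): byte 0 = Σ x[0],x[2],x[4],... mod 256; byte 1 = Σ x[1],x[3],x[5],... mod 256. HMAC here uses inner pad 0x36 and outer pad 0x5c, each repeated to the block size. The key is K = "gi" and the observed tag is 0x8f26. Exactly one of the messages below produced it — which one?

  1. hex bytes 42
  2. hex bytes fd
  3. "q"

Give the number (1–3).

Key "gi" = 67 69 is 2 bytes ≤ B = 4; zero-pad to 4 bytes: K' = 67 69 00 00.
K' ⊕ ipad = 51 5f 36 36; K' ⊕ opad = 3b 35 5c 5c.
m1: inner = H(51 5f 36 36 42) = c9 95; tag = H(3b 35 5c 5c c9 95) = 6026
m2: inner = H(51 5f 36 36 fd) = 84 95; tag = H(3b 35 5c 5c 84 95) = 1b26
m3: inner = H(51 5f 36 36 71) = f8 95; tag = H(3b 35 5c 5c f8 95) = 8f26 ← matches

3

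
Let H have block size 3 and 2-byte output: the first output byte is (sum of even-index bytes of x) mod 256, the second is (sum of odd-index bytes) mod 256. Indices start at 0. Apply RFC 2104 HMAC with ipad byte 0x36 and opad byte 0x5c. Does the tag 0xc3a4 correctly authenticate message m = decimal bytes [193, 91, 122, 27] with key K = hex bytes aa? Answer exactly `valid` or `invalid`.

valid

Key hex bytes aa is 1 byte ≤ B = 3; zero-pad to 3 bytes: K' = aa 00 00.
K' ⊕ ipad = 9c 36 36; K' ⊕ opad = f6 5c 5c.
Inner hash: even-index sum = 328 mod 256 = 72; odd-index sum = 369 mod 256 = 113 → 48 71.
Outer hash (recomputed tag): even-index sum = 451 mod 256 = 195; odd-index sum = 164 mod 256 = 164 → c3 a4.
Recomputed tag = c3a4; claimed = c3a4 → match.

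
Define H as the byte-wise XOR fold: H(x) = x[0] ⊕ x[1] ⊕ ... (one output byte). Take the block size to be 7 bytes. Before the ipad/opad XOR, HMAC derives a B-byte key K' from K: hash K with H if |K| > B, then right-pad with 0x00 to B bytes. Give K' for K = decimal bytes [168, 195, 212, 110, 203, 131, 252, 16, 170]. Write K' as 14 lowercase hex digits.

|K| = 9 > B = 7, so first hash the key.
H(K): XOR a8⊕c3⊕d4⊕6e⊕cb⊕83⊕fc⊕10⊕aa = df.
Zero-pad H(K) = df to 7 bytes: K' = df 00 00 00 00 00 00.

df000000000000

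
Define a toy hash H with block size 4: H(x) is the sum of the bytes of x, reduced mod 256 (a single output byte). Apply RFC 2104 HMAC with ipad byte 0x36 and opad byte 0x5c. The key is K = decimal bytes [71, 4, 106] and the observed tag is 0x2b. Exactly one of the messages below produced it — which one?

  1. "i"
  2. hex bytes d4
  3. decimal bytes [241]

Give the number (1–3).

Key decimal bytes [71, 4, 106] = 47 04 6a is 3 bytes ≤ B = 4; zero-pad to 4 bytes: K' = 47 04 6a 00.
K' ⊕ ipad = 71 32 5c 36; K' ⊕ opad = 1b 58 36 5c.
m1: inner = H(71 32 5c 36 69) = 9e; tag = H(1b 58 36 5c 9e) = a3
m2: inner = H(71 32 5c 36 d4) = 09; tag = H(1b 58 36 5c 09) = 0e
m3: inner = H(71 32 5c 36 f1) = 26; tag = H(1b 58 36 5c 26) = 2b ← matches

3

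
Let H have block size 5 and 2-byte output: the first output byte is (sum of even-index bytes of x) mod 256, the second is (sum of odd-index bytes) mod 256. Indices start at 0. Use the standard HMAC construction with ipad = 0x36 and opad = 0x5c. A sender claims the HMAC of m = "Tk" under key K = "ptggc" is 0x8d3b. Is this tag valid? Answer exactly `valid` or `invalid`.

invalid

Key "ptggc" = 70 74 67 67 63 is exactly B = 5 bytes: K' = 70 74 67 67 63.
K' ⊕ ipad = 46 42 51 51 55; K' ⊕ opad = 2c 28 3b 3b 3f.
Inner hash: even-index sum = 343 mod 256 = 87; odd-index sum = 231 mod 256 = 231 → 57 e7.
Outer hash (recomputed tag): even-index sum = 397 mod 256 = 141; odd-index sum = 186 mod 256 = 186 → 8d ba.
Recomputed tag = 8dba; claimed = 8d3b → mismatch.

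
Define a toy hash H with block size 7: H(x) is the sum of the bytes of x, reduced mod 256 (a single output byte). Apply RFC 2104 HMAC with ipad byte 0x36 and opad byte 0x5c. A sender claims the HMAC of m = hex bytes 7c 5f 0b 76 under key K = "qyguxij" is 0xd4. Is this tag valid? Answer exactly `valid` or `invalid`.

Key "qyguxij" = 71 79 67 75 78 69 6a is exactly B = 7 bytes: K' = 71 79 67 75 78 69 6a.
K' ⊕ ipad = 47 4f 51 43 4e 5f 5c; K' ⊕ opad = 2d 25 3b 29 24 35 36.
Inner hash: sum = 71+79+81+67+78+95+92+124+95+11+118 = 911; mod 256 = 143 → 8f.
Outer hash (recomputed tag): sum = 45+37+59+41+36+53+54+143 = 468; mod 256 = 212 → d4.
Recomputed tag = d4; claimed = d4 → match.

valid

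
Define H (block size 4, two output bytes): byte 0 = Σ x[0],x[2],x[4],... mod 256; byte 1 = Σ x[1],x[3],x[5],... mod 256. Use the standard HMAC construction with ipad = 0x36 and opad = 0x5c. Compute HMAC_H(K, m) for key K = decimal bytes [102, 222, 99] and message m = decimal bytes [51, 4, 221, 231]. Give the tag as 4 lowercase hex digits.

Key decimal bytes [102, 222, 99] = 66 de 63 is 3 bytes ≤ B = 4; zero-pad to 4 bytes: K' = 66 de 63 00.
K' ⊕ ipad = 50 e8 55 36.  K' ⊕ opad = 3a 82 3f 5c.
Inner input = (K'⊕ipad) ∥ m = 50 e8 55 36 ∥ 33 04 dd e7.
Inner hash: even-index sum = 437 mod 256 = 181; odd-index sum = 521 mod 256 = 9 → b5 09.
Outer input = (K'⊕opad) ∥ inner = 3a 82 3f 5c ∥ b5 09.
Outer hash (tag): even-index sum = 302 mod 256 = 46; odd-index sum = 231 mod 256 = 231 → 2e e7.

2ee7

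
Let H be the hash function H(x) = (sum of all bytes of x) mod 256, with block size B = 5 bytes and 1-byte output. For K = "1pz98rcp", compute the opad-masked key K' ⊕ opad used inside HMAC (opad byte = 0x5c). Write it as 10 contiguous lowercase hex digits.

Key "1pz98rcp" = 31 70 7a 39 38 72 63 70 is 8 bytes > B = 5, so hash it first: H(key) = d1, then zero-pad to 5 bytes: K' = d1 00 00 00 00.
XOR each byte with 0x5c: d1⊕5c=8d, 00⊕5c=5c, 00⊕5c=5c, 00⊕5c=5c, 00⊕5c=5c.

8d5c5c5c5c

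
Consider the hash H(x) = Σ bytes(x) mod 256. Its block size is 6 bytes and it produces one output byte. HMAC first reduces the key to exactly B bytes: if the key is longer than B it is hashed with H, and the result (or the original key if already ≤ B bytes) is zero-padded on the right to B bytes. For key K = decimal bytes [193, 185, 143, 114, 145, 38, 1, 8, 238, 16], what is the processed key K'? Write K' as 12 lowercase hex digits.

390000000000

|K| = 10 > B = 6, so first hash the key.
H(K): sum = 193+185+143+114+145+38+1+8+238+16 = 1081; mod 256 = 57 → 39.
Zero-pad H(K) = 39 to 6 bytes: K' = 39 00 00 00 00 00.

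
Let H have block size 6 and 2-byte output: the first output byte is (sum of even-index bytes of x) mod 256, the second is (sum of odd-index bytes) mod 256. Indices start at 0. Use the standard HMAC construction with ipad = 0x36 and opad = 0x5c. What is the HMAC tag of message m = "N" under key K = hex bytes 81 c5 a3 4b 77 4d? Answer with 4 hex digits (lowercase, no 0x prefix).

e2ac

Key hex bytes 81 c5 a3 4b 77 4d is exactly B = 6 bytes: K' = 81 c5 a3 4b 77 4d.
K' ⊕ ipad = b7 f3 95 7d 41 7b.  K' ⊕ opad = dd 99 ff 17 2b 11.
Inner input = (K'⊕ipad) ∥ m = b7 f3 95 7d 41 7b ∥ 4e.
Inner hash: even-index sum = 475 mod 256 = 219; odd-index sum = 491 mod 256 = 235 → db eb.
Outer input = (K'⊕opad) ∥ inner = dd 99 ff 17 2b 11 ∥ db eb.
Outer hash (tag): even-index sum = 738 mod 256 = 226; odd-index sum = 428 mod 256 = 172 → e2 ac.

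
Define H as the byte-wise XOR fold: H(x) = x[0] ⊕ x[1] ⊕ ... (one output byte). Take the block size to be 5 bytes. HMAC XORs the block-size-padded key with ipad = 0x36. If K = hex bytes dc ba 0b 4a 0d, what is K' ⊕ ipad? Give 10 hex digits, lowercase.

ea8c3d7c3b

Key hex bytes dc ba 0b 4a 0d is exactly B = 5 bytes: K' = dc ba 0b 4a 0d.
XOR each byte with 0x36: dc⊕36=ea, ba⊕36=8c, 0b⊕36=3d, 4a⊕36=7c, 0d⊕36=3b.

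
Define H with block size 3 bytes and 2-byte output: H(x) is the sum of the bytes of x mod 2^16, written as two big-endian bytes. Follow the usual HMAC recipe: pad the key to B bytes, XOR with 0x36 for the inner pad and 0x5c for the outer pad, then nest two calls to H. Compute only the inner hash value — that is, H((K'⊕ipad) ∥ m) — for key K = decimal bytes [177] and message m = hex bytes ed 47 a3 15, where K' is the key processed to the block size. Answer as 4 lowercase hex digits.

Key decimal bytes [177] = b1 is 1 byte ≤ B = 3; zero-pad to 3 bytes: K' = b1 00 00.
K' ⊕ ipad = 87 36 36.
Inner input = 87 36 36 ∥ ed 47 a3 15.
Inner hash: sum = 135+54+54+237+71+163+21 = 735 → 02 df.

02df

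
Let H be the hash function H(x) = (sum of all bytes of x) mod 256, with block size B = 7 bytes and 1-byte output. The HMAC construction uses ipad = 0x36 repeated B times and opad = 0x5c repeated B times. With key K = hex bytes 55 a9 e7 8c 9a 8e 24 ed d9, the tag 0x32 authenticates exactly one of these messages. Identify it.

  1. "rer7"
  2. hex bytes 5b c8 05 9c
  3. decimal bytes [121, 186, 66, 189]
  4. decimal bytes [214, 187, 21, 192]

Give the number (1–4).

Key hex bytes 55 a9 e7 8c 9a 8e 24 ed d9 is 9 bytes > B = 7, so hash it first: H(key) = 83, then zero-pad to 7 bytes: K' = 83 00 00 00 00 00 00.
K' ⊕ ipad = b5 36 36 36 36 36 36; K' ⊕ opad = df 5c 5c 5c 5c 5c 5c.
m1: inner = H(b5 36 36 36 36 36 36 72 65 72 37) = 79; tag = H(df 5c 5c 5c 5c 5c 5c 79) = 80
m2: inner = H(b5 36 36 36 36 36 36 5b c8 05 9c) = bd; tag = H(df 5c 5c 5c 5c 5c 5c bd) = c4
m3: inner = H(b5 36 36 36 36 36 36 79 ba 42 bd) = 2b; tag = H(df 5c 5c 5c 5c 5c 5c 2b) = 32 ← matches
m4: inner = H(b5 36 36 36 36 36 36 d6 bb 15 c0) = 5f; tag = H(df 5c 5c 5c 5c 5c 5c 5f) = 66

3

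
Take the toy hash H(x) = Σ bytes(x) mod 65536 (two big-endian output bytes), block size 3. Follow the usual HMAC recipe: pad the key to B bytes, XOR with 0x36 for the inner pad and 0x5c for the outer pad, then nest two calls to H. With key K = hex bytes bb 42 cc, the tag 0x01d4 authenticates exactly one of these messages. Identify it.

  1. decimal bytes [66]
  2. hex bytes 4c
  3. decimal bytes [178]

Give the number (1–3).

Key hex bytes bb 42 cc is exactly B = 3 bytes: K' = bb 42 cc.
K' ⊕ ipad = 8d 74 fa; K' ⊕ opad = e7 1e 90.
m1: inner = H(8d 74 fa 42) = 02 3d; tag = H(e7 1e 90 02 3d) = 01d4 ← matches
m2: inner = H(8d 74 fa 4c) = 02 47; tag = H(e7 1e 90 02 47) = 01de
m3: inner = H(8d 74 fa b2) = 02 ad; tag = H(e7 1e 90 02 ad) = 0244

1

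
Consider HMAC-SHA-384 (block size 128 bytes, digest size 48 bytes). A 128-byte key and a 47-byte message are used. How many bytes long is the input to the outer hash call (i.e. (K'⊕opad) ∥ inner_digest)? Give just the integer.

Key is 128 ≤ 128 bytes, zero-padded: |K'| = 128.
Outer input = (K'⊕opad) ∥ H(inner) → 128 + 48 = 176 bytes.

176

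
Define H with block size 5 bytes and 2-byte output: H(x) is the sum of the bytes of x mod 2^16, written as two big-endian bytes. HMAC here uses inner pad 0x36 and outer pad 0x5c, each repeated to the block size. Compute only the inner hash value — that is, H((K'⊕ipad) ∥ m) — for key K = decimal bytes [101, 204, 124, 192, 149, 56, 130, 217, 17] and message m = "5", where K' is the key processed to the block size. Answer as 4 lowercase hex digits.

0199

Key decimal bytes [101, 204, 124, 192, 149, 56, 130, 217, 17] = 65 cc 7c c0 95 38 82 d9 11 is 9 bytes > B = 5, so hash it first: H(key) = 04 a6, then zero-pad to 5 bytes: K' = 04 a6 00 00 00.
K' ⊕ ipad = 32 90 36 36 36.
Inner input = 32 90 36 36 36 ∥ 35.
Inner hash: sum = 50+144+54+54+54+53 = 409 → 01 99.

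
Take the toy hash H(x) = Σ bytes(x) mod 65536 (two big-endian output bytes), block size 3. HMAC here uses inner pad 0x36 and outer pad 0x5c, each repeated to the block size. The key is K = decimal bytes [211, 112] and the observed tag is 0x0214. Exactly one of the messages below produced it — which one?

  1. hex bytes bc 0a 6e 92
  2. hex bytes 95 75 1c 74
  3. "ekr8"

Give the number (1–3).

2

Key decimal bytes [211, 112] = d3 70 is 2 bytes ≤ B = 3; zero-pad to 3 bytes: K' = d3 70 00.
K' ⊕ ipad = e5 46 36; K' ⊕ opad = 8f 2c 5c.
m1: inner = H(e5 46 36 bc 0a 6e 92) = 03 27; tag = H(8f 2c 5c 03 27) = 0141
m2: inner = H(e5 46 36 95 75 1c 74) = 02 fb; tag = H(8f 2c 5c 02 fb) = 0214 ← matches
m3: inner = H(e5 46 36 65 6b 72 38) = 02 db; tag = H(8f 2c 5c 02 db) = 01f4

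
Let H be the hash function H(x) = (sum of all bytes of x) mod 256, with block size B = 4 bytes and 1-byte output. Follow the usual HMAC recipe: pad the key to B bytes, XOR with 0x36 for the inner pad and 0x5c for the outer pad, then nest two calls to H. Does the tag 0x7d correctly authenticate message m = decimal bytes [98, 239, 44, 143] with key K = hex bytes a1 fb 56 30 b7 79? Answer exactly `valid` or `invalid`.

Key hex bytes a1 fb 56 30 b7 79 is 6 bytes > B = 4, so hash it first: H(key) = 52, then zero-pad to 4 bytes: K' = 52 00 00 00.
K' ⊕ ipad = 64 36 36 36; K' ⊕ opad = 0e 5c 5c 5c.
Inner hash: sum = 100+54+54+54+98+239+44+143 = 786; mod 256 = 18 → 12.
Outer hash (recomputed tag): sum = 14+92+92+92+18 = 308; mod 256 = 52 → 34.
Recomputed tag = 34; claimed = 7d → mismatch.

invalid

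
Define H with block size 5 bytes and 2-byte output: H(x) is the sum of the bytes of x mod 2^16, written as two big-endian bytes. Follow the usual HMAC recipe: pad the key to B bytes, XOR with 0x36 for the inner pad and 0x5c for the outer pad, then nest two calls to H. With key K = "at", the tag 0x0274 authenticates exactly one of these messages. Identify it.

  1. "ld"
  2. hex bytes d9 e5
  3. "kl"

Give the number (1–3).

Key "at" = 61 74 is 2 bytes ≤ B = 5; zero-pad to 5 bytes: K' = 61 74 00 00 00.
K' ⊕ ipad = 57 42 36 36 36; K' ⊕ opad = 3d 28 5c 5c 5c.
m1: inner = H(57 42 36 36 36 6c 64) = 02 0b; tag = H(3d 28 5c 5c 5c 02 0b) = 0186
m2: inner = H(57 42 36 36 36 d9 e5) = 02 f9; tag = H(3d 28 5c 5c 5c 02 f9) = 0274 ← matches
m3: inner = H(57 42 36 36 36 6b 6c) = 02 12; tag = H(3d 28 5c 5c 5c 02 12) = 018d

2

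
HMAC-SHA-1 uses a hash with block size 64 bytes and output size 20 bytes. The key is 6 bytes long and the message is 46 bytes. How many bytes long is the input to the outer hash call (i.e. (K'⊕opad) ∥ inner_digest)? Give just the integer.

Key is 6 ≤ 64 bytes, zero-padded: |K'| = 64.
Outer input = (K'⊕opad) ∥ H(inner) → 64 + 20 = 84 bytes.

84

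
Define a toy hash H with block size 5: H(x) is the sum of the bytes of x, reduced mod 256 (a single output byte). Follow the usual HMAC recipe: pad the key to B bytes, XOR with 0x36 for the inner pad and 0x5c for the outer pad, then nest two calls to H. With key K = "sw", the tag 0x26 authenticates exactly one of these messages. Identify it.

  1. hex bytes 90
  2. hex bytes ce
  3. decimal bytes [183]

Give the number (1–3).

1

Key "sw" = 73 77 is 2 bytes ≤ B = 5; zero-pad to 5 bytes: K' = 73 77 00 00 00.
K' ⊕ ipad = 45 41 36 36 36; K' ⊕ opad = 2f 2b 5c 5c 5c.
m1: inner = H(45 41 36 36 36 90) = b8; tag = H(2f 2b 5c 5c 5c b8) = 26 ← matches
m2: inner = H(45 41 36 36 36 ce) = f6; tag = H(2f 2b 5c 5c 5c f6) = 64
m3: inner = H(45 41 36 36 36 b7) = df; tag = H(2f 2b 5c 5c 5c df) = 4d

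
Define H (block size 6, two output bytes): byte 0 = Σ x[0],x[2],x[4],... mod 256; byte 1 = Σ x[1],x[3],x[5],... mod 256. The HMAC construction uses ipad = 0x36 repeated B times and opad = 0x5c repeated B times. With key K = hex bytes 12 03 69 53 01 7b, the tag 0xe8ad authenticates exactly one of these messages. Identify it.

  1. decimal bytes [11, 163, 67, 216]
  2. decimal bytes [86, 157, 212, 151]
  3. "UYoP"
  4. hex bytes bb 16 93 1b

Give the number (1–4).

Key hex bytes 12 03 69 53 01 7b is exactly B = 6 bytes: K' = 12 03 69 53 01 7b.
K' ⊕ ipad = 24 35 5f 65 37 4d; K' ⊕ opad = 4e 5f 35 0f 5d 27.
m1: inner = H(24 35 5f 65 37 4d 0b a3 43 d8) = 08 62; tag = H(4e 5f 35 0f 5d 27 08 62) = e8f7
m2: inner = H(24 35 5f 65 37 4d 56 9d d4 97) = e4 1b; tag = H(4e 5f 35 0f 5d 27 e4 1b) = c4b0
m3: inner = H(24 35 5f 65 37 4d 55 59 6f 50) = 7e 90; tag = H(4e 5f 35 0f 5d 27 7e 90) = 5e25
m4: inner = H(24 35 5f 65 37 4d bb 16 93 1b) = 08 18; tag = H(4e 5f 35 0f 5d 27 08 18) = e8ad ← matches

4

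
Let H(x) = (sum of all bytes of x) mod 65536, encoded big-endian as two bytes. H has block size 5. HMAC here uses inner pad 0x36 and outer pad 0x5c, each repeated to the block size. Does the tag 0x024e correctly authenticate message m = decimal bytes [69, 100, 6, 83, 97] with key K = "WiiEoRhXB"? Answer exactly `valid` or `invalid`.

invalid

Key "WiiEoRhXB" = 57 69 69 45 6f 52 68 58 42 is 9 bytes > B = 5, so hash it first: H(key) = 03 31, then zero-pad to 5 bytes: K' = 03 31 00 00 00.
K' ⊕ ipad = 35 07 36 36 36; K' ⊕ opad = 5f 6d 5c 5c 5c.
Inner hash: sum = 53+7+54+54+54+69+100+6+83+97 = 577 → 02 41.
Outer hash (recomputed tag): sum = 95+109+92+92+92+2+65 = 547 → 02 23.
Recomputed tag = 0223; claimed = 024e → mismatch.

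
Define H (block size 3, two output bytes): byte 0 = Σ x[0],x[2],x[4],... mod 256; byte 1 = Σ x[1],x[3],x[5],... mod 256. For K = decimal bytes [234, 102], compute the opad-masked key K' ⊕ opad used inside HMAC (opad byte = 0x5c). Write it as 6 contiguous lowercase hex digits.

Key decimal bytes [234, 102] = ea 66 is 2 bytes ≤ B = 3; zero-pad to 3 bytes: K' = ea 66 00.
XOR each byte with 0x5c: ea⊕5c=b6, 66⊕5c=3a, 00⊕5c=5c.

b63a5c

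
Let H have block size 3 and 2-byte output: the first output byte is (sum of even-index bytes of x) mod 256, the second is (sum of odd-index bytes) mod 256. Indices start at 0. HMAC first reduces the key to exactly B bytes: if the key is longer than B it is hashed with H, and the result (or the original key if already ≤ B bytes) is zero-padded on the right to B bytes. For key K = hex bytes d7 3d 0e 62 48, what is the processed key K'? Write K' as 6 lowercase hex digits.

|K| = 5 > B = 3, so first hash the key.
H(K): even-index sum = 301 mod 256 = 45; odd-index sum = 159 mod 256 = 159 → 2d 9f.
Zero-pad H(K) = 2d 9f to 3 bytes: K' = 2d 9f 00.

2d9f00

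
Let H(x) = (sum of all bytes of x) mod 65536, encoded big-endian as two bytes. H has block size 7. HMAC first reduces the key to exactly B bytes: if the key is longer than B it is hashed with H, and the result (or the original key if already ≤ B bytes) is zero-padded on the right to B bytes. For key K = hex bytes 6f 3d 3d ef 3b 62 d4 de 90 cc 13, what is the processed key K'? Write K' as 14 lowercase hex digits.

05960000000000

|K| = 11 > B = 7, so first hash the key.
H(K): sum = 111+61+61+239+59+98+212+222+144+204+19 = 1430 → 05 96.
Zero-pad H(K) = 05 96 to 7 bytes: K' = 05 96 00 00 00 00 00.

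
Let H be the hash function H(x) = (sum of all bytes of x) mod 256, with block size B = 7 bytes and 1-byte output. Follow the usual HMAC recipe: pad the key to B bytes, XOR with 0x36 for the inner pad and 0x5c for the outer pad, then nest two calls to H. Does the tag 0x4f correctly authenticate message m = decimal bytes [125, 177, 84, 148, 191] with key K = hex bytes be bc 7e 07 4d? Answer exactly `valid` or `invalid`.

valid

Key hex bytes be bc 7e 07 4d is 5 bytes ≤ B = 7; zero-pad to 7 bytes: K' = be bc 7e 07 4d 00 00.
K' ⊕ ipad = 88 8a 48 31 7b 36 36; K' ⊕ opad = e2 e0 22 5b 11 5c 5c.
Inner hash: sum = 136+138+72+49+123+54+54+125+177+84+148+191 = 1351; mod 256 = 71 → 47.
Outer hash (recomputed tag): sum = 226+224+34+91+17+92+92+71 = 847; mod 256 = 79 → 4f.
Recomputed tag = 4f; claimed = 4f → match.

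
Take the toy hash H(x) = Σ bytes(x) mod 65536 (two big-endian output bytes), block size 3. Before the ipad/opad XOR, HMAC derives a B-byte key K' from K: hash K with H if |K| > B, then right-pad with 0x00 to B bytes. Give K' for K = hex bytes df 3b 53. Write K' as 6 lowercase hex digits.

df3b53

Key hex bytes df 3b 53 is exactly B = 3 bytes: K' = df 3b 53.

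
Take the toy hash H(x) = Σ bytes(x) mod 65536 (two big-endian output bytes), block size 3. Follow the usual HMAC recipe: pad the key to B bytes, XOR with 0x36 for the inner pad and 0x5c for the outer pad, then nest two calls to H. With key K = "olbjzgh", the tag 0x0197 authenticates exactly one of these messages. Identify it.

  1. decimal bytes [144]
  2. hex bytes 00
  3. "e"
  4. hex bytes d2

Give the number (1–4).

Key "olbjzgh" = 6f 6c 62 6a 7a 67 68 is 7 bytes > B = 3, so hash it first: H(key) = 02 f0, then zero-pad to 3 bytes: K' = 02 f0 00.
K' ⊕ ipad = 34 c6 36; K' ⊕ opad = 5e ac 5c.
m1: inner = H(34 c6 36 90) = 01 c0; tag = H(5e ac 5c 01 c0) = 0227
m2: inner = H(34 c6 36 00) = 01 30; tag = H(5e ac 5c 01 30) = 0197 ← matches
m3: inner = H(34 c6 36 65) = 01 95; tag = H(5e ac 5c 01 95) = 01fc
m4: inner = H(34 c6 36 d2) = 02 02; tag = H(5e ac 5c 02 02) = 016a

2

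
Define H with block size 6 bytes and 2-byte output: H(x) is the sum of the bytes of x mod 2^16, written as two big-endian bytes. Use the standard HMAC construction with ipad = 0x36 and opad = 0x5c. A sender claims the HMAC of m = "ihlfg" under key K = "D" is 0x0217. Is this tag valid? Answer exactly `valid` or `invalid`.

invalid

Key "D" = 44 is 1 byte ≤ B = 6; zero-pad to 6 bytes: K' = 44 00 00 00 00 00.
K' ⊕ ipad = 72 36 36 36 36 36; K' ⊕ opad = 18 5c 5c 5c 5c 5c.
Inner hash: sum = 114+54+54+54+54+54+105+104+108+102+103 = 906 → 03 8a.
Outer hash (recomputed tag): sum = 24+92+92+92+92+92+3+138 = 625 → 02 71.
Recomputed tag = 0271; claimed = 0217 → mismatch.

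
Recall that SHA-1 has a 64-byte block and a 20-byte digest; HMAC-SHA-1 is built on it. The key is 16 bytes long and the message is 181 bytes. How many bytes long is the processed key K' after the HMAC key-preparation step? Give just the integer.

Key is 16 ≤ 64 bytes, zero-padded: |K'| = 64.

64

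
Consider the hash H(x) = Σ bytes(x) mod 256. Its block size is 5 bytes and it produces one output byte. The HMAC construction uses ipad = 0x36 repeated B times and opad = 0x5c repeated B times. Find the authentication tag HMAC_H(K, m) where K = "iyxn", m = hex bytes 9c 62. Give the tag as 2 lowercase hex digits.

94

Key "iyxn" = 69 79 78 6e is 4 bytes ≤ B = 5; zero-pad to 5 bytes: K' = 69 79 78 6e 00.
K' ⊕ ipad = 5f 4f 4e 58 36.  K' ⊕ opad = 35 25 24 32 5c.
Inner input = (K'⊕ipad) ∥ m = 5f 4f 4e 58 36 ∥ 9c 62.
Inner hash: sum = 95+79+78+88+54+156+98 = 648; mod 256 = 136 → 88.
Outer input = (K'⊕opad) ∥ inner = 35 25 24 32 5c ∥ 88.
Outer hash (tag): sum = 53+37+36+50+92+136 = 404; mod 256 = 148 → 94.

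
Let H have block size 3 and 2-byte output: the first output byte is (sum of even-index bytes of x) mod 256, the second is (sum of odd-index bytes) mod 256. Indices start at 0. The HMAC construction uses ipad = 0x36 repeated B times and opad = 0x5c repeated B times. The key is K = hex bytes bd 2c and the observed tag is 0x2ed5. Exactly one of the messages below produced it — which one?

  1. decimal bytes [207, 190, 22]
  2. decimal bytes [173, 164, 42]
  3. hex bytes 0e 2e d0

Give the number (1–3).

Key hex bytes bd 2c is 2 bytes ≤ B = 3; zero-pad to 3 bytes: K' = bd 2c 00.
K' ⊕ ipad = 8b 1a 36; K' ⊕ opad = e1 70 5c.
m1: inner = H(8b 1a 36 cf be 16) = 7f ff; tag = H(e1 70 5c 7f ff) = 3cef
m2: inner = H(8b 1a 36 ad a4 2a) = 65 f1; tag = H(e1 70 5c 65 f1) = 2ed5 ← matches
m3: inner = H(8b 1a 36 0e 2e d0) = ef f8; tag = H(e1 70 5c ef f8) = 355f

2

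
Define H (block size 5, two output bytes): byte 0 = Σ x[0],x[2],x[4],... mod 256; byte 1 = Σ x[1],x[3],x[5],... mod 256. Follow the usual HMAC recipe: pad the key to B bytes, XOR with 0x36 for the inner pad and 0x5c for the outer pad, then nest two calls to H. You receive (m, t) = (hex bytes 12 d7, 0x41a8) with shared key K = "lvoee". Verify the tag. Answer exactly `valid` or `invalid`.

Key "lvoee" = 6c 76 6f 65 65 is exactly B = 5 bytes: K' = 6c 76 6f 65 65.
K' ⊕ ipad = 5a 40 59 53 53; K' ⊕ opad = 30 2a 33 39 39.
Inner hash: even-index sum = 477 mod 256 = 221; odd-index sum = 165 mod 256 = 165 → dd a5.
Outer hash (recomputed tag): even-index sum = 321 mod 256 = 65; odd-index sum = 320 mod 256 = 64 → 41 40.
Recomputed tag = 4140; claimed = 41a8 → mismatch.

invalid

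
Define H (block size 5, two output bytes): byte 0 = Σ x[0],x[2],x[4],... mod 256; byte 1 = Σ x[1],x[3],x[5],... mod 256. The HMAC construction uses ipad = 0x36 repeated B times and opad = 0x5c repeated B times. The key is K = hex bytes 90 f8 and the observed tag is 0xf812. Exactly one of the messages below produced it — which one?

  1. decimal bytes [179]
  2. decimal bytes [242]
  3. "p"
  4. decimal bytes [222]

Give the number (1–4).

Key hex bytes 90 f8 is 2 bytes ≤ B = 5; zero-pad to 5 bytes: K' = 90 f8 00 00 00.
K' ⊕ ipad = a6 ce 36 36 36; K' ⊕ opad = cc a4 5c 5c 5c.
m1: inner = H(a6 ce 36 36 36 b3) = 12 b7; tag = H(cc a4 5c 5c 5c 12 b7) = 3b12
m2: inner = H(a6 ce 36 36 36 f2) = 12 f6; tag = H(cc a4 5c 5c 5c 12 f6) = 7a12
m3: inner = H(a6 ce 36 36 36 70) = 12 74; tag = H(cc a4 5c 5c 5c 12 74) = f812 ← matches
m4: inner = H(a6 ce 36 36 36 de) = 12 e2; tag = H(cc a4 5c 5c 5c 12 e2) = 6612

3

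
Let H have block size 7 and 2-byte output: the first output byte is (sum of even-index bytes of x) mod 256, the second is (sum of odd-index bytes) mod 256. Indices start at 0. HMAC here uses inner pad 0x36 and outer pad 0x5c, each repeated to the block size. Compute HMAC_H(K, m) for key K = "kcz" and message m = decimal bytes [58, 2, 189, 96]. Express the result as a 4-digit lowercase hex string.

cd6e

Key "kcz" = 6b 63 7a is 3 bytes ≤ B = 7; zero-pad to 7 bytes: K' = 6b 63 7a 00 00 00 00.
K' ⊕ ipad = 5d 55 4c 36 36 36 36.  K' ⊕ opad = 37 3f 26 5c 5c 5c 5c.
Inner input = (K'⊕ipad) ∥ m = 5d 55 4c 36 36 36 36 ∥ 3a 02 bd 60.
Inner hash: even-index sum = 375 mod 256 = 119; odd-index sum = 440 mod 256 = 184 → 77 b8.
Outer input = (K'⊕opad) ∥ inner = 37 3f 26 5c 5c 5c 5c ∥ 77 b8.
Outer hash (tag): even-index sum = 461 mod 256 = 205; odd-index sum = 366 mod 256 = 110 → cd 6e.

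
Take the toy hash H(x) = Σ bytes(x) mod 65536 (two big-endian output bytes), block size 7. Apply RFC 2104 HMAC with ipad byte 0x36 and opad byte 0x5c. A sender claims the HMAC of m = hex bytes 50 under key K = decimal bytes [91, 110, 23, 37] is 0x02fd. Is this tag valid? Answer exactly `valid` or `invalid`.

Key decimal bytes [91, 110, 23, 37] = 5b 6e 17 25 is 4 bytes ≤ B = 7; zero-pad to 7 bytes: K' = 5b 6e 17 25 00 00 00.
K' ⊕ ipad = 6d 58 21 13 36 36 36; K' ⊕ opad = 07 32 4b 79 5c 5c 5c.
Inner hash: sum = 109+88+33+19+54+54+54+80 = 491 → 01 eb.
Outer hash (recomputed tag): sum = 7+50+75+121+92+92+92+1+235 = 765 → 02 fd.
Recomputed tag = 02fd; claimed = 02fd → match.

valid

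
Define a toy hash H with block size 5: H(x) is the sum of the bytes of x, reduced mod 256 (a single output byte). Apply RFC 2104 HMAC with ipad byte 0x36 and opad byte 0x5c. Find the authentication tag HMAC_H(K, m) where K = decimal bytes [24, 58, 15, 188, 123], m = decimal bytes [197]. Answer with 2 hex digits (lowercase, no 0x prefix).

Key decimal bytes [24, 58, 15, 188, 123] = 18 3a 0f bc 7b is exactly B = 5 bytes: K' = 18 3a 0f bc 7b.
K' ⊕ ipad = 2e 0c 39 8a 4d.  K' ⊕ opad = 44 66 53 e0 27.
Inner input = (K'⊕ipad) ∥ m = 2e 0c 39 8a 4d ∥ c5.
Inner hash: sum = 46+12+57+138+77+197 = 527; mod 256 = 15 → 0f.
Outer input = (K'⊕opad) ∥ inner = 44 66 53 e0 27 ∥ 0f.
Outer hash (tag): sum = 68+102+83+224+39+15 = 531; mod 256 = 19 → 13.

13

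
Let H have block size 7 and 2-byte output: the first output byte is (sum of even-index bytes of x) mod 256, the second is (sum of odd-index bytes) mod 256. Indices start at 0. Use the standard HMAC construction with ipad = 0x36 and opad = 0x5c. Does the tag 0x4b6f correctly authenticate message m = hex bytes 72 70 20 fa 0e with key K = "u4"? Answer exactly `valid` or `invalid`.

Key "u4" = 75 34 is 2 bytes ≤ B = 7; zero-pad to 7 bytes: K' = 75 34 00 00 00 00 00.
K' ⊕ ipad = 43 02 36 36 36 36 36; K' ⊕ opad = 29 68 5c 5c 5c 5c 5c.
Inner hash: even-index sum = 591 mod 256 = 79; odd-index sum = 270 mod 256 = 14 → 4f 0e.
Outer hash (recomputed tag): even-index sum = 331 mod 256 = 75; odd-index sum = 367 mod 256 = 111 → 4b 6f.
Recomputed tag = 4b6f; claimed = 4b6f → match.

valid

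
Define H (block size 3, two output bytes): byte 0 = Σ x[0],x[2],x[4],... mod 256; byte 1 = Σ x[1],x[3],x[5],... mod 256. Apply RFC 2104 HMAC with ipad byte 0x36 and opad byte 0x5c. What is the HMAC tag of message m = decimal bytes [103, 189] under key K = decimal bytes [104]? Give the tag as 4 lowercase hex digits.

Key decimal bytes [104] = 68 is 1 byte ≤ B = 3; zero-pad to 3 bytes: K' = 68 00 00.
K' ⊕ ipad = 5e 36 36.  K' ⊕ opad = 34 5c 5c.
Inner input = (K'⊕ipad) ∥ m = 5e 36 36 ∥ 67 bd.
Inner hash: even-index sum = 337 mod 256 = 81; odd-index sum = 157 mod 256 = 157 → 51 9d.
Outer input = (K'⊕opad) ∥ inner = 34 5c 5c ∥ 51 9d.
Outer hash (tag): even-index sum = 301 mod 256 = 45; odd-index sum = 173 mod 256 = 173 → 2d ad.

2dad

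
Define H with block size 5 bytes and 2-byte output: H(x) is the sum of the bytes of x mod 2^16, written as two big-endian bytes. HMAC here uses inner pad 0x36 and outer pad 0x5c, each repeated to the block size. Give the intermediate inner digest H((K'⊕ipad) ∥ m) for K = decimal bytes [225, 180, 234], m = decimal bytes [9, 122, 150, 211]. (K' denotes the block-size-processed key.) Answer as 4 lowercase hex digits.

048d

Key decimal bytes [225, 180, 234] = e1 b4 ea is 3 bytes ≤ B = 5; zero-pad to 5 bytes: K' = e1 b4 ea 00 00.
K' ⊕ ipad = d7 82 dc 36 36.
Inner input = d7 82 dc 36 36 ∥ 09 7a 96 d3.
Inner hash: sum = 215+130+220+54+54+9+122+150+211 = 1165 → 04 8d.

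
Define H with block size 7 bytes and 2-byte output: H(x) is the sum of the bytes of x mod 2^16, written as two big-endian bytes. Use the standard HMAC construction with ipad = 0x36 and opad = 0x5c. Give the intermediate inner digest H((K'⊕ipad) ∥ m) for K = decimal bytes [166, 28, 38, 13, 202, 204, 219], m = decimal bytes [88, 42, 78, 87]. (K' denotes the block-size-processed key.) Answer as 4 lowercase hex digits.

050f

Key decimal bytes [166, 28, 38, 13, 202, 204, 219] = a6 1c 26 0d ca cc db is exactly B = 7 bytes: K' = a6 1c 26 0d ca cc db.
K' ⊕ ipad = 90 2a 10 3b fc fa ed.
Inner input = 90 2a 10 3b fc fa ed ∥ 58 2a 4e 57.
Inner hash: sum = 144+42+16+59+252+250+237+88+42+78+87 = 1295 → 05 0f.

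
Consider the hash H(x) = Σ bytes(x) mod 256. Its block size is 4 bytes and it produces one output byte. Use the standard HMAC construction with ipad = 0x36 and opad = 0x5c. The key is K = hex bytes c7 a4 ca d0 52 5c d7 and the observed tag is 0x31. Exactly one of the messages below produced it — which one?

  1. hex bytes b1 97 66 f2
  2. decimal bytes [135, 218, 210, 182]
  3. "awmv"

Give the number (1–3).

2

Key hex bytes c7 a4 ca d0 52 5c d7 is 7 bytes > B = 4, so hash it first: H(key) = 8a, then zero-pad to 4 bytes: K' = 8a 00 00 00.
K' ⊕ ipad = bc 36 36 36; K' ⊕ opad = d6 5c 5c 5c.
m1: inner = H(bc 36 36 36 b1 97 66 f2) = fe; tag = H(d6 5c 5c 5c fe) = e8
m2: inner = H(bc 36 36 36 87 da d2 b6) = 47; tag = H(d6 5c 5c 5c 47) = 31 ← matches
m3: inner = H(bc 36 36 36 61 77 6d 76) = 19; tag = H(d6 5c 5c 5c 19) = 03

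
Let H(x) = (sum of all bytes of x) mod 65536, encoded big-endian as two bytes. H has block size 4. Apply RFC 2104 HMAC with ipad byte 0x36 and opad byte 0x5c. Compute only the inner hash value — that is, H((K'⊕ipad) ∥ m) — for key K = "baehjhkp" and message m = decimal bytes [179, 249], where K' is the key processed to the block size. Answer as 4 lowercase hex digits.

0258

Key "baehjhkp" = 62 61 65 68 6a 68 6b 70 is 8 bytes > B = 4, so hash it first: H(key) = 03 3d, then zero-pad to 4 bytes: K' = 03 3d 00 00.
K' ⊕ ipad = 35 0b 36 36.
Inner input = 35 0b 36 36 ∥ b3 f9.
Inner hash: sum = 53+11+54+54+179+249 = 600 → 02 58.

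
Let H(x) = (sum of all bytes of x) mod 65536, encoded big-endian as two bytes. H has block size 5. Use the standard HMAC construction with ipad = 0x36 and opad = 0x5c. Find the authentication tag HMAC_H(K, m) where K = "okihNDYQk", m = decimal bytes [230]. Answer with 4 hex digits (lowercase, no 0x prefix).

Key "okihNDYQk" = 6f 6b 69 68 4e 44 59 51 6b is 9 bytes > B = 5, so hash it first: H(key) = 03 52, then zero-pad to 5 bytes: K' = 03 52 00 00 00.
K' ⊕ ipad = 35 64 36 36 36.  K' ⊕ opad = 5f 0e 5c 5c 5c.
Inner input = (K'⊕ipad) ∥ m = 35 64 36 36 36 ∥ e6.
Inner hash: sum = 53+100+54+54+54+230 = 545 → 02 21.
Outer input = (K'⊕opad) ∥ inner = 5f 0e 5c 5c 5c ∥ 02 21.
Outer hash (tag): sum = 95+14+92+92+92+2+33 = 420 → 01 a4.

01a4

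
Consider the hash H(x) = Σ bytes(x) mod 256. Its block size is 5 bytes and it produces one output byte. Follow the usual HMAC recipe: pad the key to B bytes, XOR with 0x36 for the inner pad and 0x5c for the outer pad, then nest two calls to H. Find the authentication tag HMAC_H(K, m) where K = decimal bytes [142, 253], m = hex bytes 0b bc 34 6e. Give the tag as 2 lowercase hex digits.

Key decimal bytes [142, 253] = 8e fd is 2 bytes ≤ B = 5; zero-pad to 5 bytes: K' = 8e fd 00 00 00.
K' ⊕ ipad = b8 cb 36 36 36.  K' ⊕ opad = d2 a1 5c 5c 5c.
Inner input = (K'⊕ipad) ∥ m = b8 cb 36 36 36 ∥ 0b bc 34 6e.
Inner hash: sum = 184+203+54+54+54+11+188+52+110 = 910; mod 256 = 142 → 8e.
Outer input = (K'⊕opad) ∥ inner = d2 a1 5c 5c 5c ∥ 8e.
Outer hash (tag): sum = 210+161+92+92+92+142 = 789; mod 256 = 21 → 15.

15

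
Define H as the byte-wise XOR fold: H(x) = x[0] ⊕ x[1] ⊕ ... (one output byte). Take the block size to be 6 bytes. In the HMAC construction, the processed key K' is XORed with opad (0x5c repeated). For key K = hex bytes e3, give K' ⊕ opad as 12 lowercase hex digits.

Key hex bytes e3 is 1 byte ≤ B = 6; zero-pad to 6 bytes: K' = e3 00 00 00 00 00.
XOR each byte with 0x5c: e3⊕5c=bf, 00⊕5c=5c, 00⊕5c=5c, 00⊕5c=5c, 00⊕5c=5c, 00⊕5c=5c.

bf5c5c5c5c5c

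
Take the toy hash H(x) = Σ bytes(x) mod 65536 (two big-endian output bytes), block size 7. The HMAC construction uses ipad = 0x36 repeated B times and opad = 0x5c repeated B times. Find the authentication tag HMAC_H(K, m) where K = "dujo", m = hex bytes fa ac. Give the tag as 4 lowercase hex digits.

Key "dujo" = 64 75 6a 6f is 4 bytes ≤ B = 7; zero-pad to 7 bytes: K' = 64 75 6a 6f 00 00 00.
K' ⊕ ipad = 52 43 5c 59 36 36 36.  K' ⊕ opad = 38 29 36 33 5c 5c 5c.
Inner input = (K'⊕ipad) ∥ m = 52 43 5c 59 36 36 36 ∥ fa ac.
Inner hash: sum = 82+67+92+89+54+54+54+250+172 = 914 → 03 92.
Outer input = (K'⊕opad) ∥ inner = 38 29 36 33 5c 5c 5c ∥ 03 92.
Outer hash (tag): sum = 56+41+54+51+92+92+92+3+146 = 627 → 02 73.

0273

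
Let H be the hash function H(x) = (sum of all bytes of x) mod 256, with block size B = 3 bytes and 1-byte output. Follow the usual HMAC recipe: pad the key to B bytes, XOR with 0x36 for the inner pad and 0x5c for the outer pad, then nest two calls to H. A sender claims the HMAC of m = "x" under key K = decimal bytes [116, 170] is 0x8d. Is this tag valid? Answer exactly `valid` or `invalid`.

Key decimal bytes [116, 170] = 74 aa is 2 bytes ≤ B = 3; zero-pad to 3 bytes: K' = 74 aa 00.
K' ⊕ ipad = 42 9c 36; K' ⊕ opad = 28 f6 5c.
Inner hash: sum = 66+156+54+120 = 396; mod 256 = 140 → 8c.
Outer hash (recomputed tag): sum = 40+246+92+140 = 518; mod 256 = 6 → 06.
Recomputed tag = 06; claimed = 8d → mismatch.

invalid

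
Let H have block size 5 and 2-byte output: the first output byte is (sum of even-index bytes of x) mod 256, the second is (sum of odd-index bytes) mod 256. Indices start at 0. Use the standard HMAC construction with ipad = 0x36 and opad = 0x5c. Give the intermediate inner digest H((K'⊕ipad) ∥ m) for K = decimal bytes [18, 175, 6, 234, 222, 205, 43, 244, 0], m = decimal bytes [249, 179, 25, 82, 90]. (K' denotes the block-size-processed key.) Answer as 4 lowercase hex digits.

Key decimal bytes [18, 175, 6, 234, 222, 205, 43, 244, 0] = 12 af 06 ea de cd 2b f4 00 is 9 bytes > B = 5, so hash it first: H(key) = 21 5a, then zero-pad to 5 bytes: K' = 21 5a 00 00 00.
K' ⊕ ipad = 17 6c 36 36 36.
Inner input = 17 6c 36 36 36 ∥ f9 b3 19 52 5a.
Inner hash: even-index sum = 392 mod 256 = 136; odd-index sum = 526 mod 256 = 14 → 88 0e.

880e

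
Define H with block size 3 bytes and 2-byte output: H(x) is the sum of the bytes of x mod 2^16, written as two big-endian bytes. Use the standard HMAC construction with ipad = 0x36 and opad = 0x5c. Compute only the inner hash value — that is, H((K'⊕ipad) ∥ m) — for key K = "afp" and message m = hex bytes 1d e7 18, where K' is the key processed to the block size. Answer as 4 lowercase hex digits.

Key "afp" = 61 66 70 is exactly B = 3 bytes: K' = 61 66 70.
K' ⊕ ipad = 57 50 46.
Inner input = 57 50 46 ∥ 1d e7 18.
Inner hash: sum = 87+80+70+29+231+24 = 521 → 02 09.

0209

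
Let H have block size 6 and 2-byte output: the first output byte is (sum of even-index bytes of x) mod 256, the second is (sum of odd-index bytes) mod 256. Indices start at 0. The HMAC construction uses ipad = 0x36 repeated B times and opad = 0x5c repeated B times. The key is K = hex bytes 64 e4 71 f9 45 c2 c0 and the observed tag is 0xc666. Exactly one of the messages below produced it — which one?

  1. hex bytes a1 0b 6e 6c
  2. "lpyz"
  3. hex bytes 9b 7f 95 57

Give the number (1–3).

Key hex bytes 64 e4 71 f9 45 c2 c0 is 7 bytes > B = 6, so hash it first: H(key) = da 9f, then zero-pad to 6 bytes: K' = da 9f 00 00 00 00.
K' ⊕ ipad = ec a9 36 36 36 36; K' ⊕ opad = 86 c3 5c 5c 5c 5c.
m1: inner = H(ec a9 36 36 36 36 a1 0b 6e 6c) = 67 8c; tag = H(86 c3 5c 5c 5c 5c 67 8c) = a507
m2: inner = H(ec a9 36 36 36 36 6c 70 79 7a) = 3d ff; tag = H(86 c3 5c 5c 5c 5c 3d ff) = 7b7a
m3: inner = H(ec a9 36 36 36 36 9b 7f 95 57) = 88 eb; tag = H(86 c3 5c 5c 5c 5c 88 eb) = c666 ← matches

3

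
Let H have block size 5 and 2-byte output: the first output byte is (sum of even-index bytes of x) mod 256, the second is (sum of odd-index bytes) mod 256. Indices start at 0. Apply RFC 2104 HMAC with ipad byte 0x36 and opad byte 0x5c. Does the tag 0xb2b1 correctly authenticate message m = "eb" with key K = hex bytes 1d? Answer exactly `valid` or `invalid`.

invalid

Key hex bytes 1d is 1 byte ≤ B = 5; zero-pad to 5 bytes: K' = 1d 00 00 00 00.
K' ⊕ ipad = 2b 36 36 36 36; K' ⊕ opad = 41 5c 5c 5c 5c.
Inner hash: even-index sum = 249 mod 256 = 249; odd-index sum = 209 mod 256 = 209 → f9 d1.
Outer hash (recomputed tag): even-index sum = 458 mod 256 = 202; odd-index sum = 433 mod 256 = 177 → ca b1.
Recomputed tag = cab1; claimed = b2b1 → mismatch.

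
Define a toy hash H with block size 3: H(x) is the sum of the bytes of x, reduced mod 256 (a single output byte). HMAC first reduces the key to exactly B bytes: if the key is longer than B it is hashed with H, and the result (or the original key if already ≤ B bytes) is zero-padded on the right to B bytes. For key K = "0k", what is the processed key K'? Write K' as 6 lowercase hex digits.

Key "0k" = 30 6b is 2 bytes ≤ B = 3; zero-pad to 3 bytes: K' = 30 6b 00.

306b00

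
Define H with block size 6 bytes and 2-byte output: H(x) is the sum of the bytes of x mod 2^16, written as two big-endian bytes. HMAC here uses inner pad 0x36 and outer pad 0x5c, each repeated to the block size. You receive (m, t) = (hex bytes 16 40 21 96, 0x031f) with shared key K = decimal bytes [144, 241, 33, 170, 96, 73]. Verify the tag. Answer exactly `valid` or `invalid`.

Key decimal bytes [144, 241, 33, 170, 96, 73] = 90 f1 21 aa 60 49 is exactly B = 6 bytes: K' = 90 f1 21 aa 60 49.
K' ⊕ ipad = a6 c7 17 9c 56 7f; K' ⊕ opad = cc ad 7d f6 3c 15.
Inner hash: sum = 166+199+23+156+86+127+22+64+33+150 = 1026 → 04 02.
Outer hash (recomputed tag): sum = 204+173+125+246+60+21+4+2 = 835 → 03 43.
Recomputed tag = 0343; claimed = 031f → mismatch.

invalid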